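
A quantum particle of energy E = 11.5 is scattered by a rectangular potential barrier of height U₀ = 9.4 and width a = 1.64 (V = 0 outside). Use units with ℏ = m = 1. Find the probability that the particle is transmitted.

Above the barrier the interior wavenumber is k₂ = √(2m(E − U₀))/ℏ = 2.049, giving phase k₂a = 3.361.
T = [1 + U₀² sin²(k₂a) / (4E(E − U₀))]⁻¹ = 1/1.043 = 0.958.

T = 0.958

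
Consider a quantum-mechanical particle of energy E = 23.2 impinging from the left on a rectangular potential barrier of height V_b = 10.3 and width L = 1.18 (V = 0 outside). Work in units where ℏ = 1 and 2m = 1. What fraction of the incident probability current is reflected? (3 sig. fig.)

E > V_b: inside the barrier k₂ = √(2m(E − V_b))/ℏ = 3.592, k₂L = 4.238.
T = [1 + V_b² sin²(k₂L) / (4E(E − V_b))]⁻¹ = 1/1.070 = 0.934.
R = 1 − T = 0.0655.

R = 0.0655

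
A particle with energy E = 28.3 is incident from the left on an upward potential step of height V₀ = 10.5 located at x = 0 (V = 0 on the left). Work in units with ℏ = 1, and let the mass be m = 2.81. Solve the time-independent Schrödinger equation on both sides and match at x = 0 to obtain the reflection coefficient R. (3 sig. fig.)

R = 0.0133

On each side the TISE gives plane waves with k = √(2m(E − V))/ℏ: k₁ = √(2·2.81·28.3) = 12.61, k₂ = √(2·2.81·17.8) = 10.00.
Matching ψ and ψ′ at x = 0 gives r = (k₁ − k₂)/(k₁ + k₂), so R = r² = 0.01332 and T = 1 − R = 0.9867.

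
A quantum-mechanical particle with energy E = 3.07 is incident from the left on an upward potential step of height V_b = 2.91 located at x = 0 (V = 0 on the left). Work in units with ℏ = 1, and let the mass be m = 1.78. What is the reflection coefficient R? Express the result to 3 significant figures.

The wavenumbers are k₁ = √(2mE)/ℏ = 3.306 on the left and k₂ = √(2m(E − V_b))/ℏ = 0.7547 on the right.
Matching ψ and ψ′ at x = 0 gives r = (k₁ − k₂)/(k₁ + k₂), so R = r² = 0.3947 and T = 1 − R = 0.6053.

R = 0.395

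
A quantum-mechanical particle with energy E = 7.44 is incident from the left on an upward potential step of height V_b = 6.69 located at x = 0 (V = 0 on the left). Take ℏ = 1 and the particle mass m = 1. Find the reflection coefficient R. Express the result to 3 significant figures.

R = 0.268

On each side the TISE gives plane waves with k = √(2m(E − V))/ℏ: k₁ = √(2·1·7.44) = 3.857, k₂ = √(2·1·0.75) = 1.225.
Continuity of ψ and ψ′ at the step yields the reflection amplitude r = (k₁ − k₂)/(k₁ + k₂) = 0.5180; thus R = |r|² = 0.2684, T = 0.7316.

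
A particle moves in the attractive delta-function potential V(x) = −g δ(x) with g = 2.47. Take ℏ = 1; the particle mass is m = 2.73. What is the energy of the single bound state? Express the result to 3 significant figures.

E = -8.33

For x ≠ 0 the bound state is ψ ∝ e^{−κ|x|}; integrating the TISE across the delta gives the cusp condition 2κ = 2mg/ℏ², so κ = 6.743.
Then E = −ℏ²κ²/(2m) = −mg²/(2ℏ²) = -8.328.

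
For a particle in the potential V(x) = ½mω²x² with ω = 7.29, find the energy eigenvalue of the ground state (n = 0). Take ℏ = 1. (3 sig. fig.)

Using E_n = (n + ½)ℏω: E_0 = 0.5 × 7.29 = 3.645.

E = 3.65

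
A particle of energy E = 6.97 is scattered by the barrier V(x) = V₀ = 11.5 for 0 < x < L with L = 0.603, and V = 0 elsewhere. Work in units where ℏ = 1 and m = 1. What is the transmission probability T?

T = 0.0966

Since E < V₀ the interior solution is evanescent with decay constant κ = √(2m(V₀ − E))/ℏ = 3.010.
κL = 1.815, sinh(κL) = 2.989.
The exact tunnelling result is T⁻¹ = 1 + V₀² sinh²(κL) / [4E(V₀ − E)] = 10.36, so T = 0.0966.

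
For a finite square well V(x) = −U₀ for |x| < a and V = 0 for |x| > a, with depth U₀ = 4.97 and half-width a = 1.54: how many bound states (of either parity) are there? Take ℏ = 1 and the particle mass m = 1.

N = 4

The dimensionless depth is z₀ = a√(2mU₀)/ℏ = 1.54 × √(9.940) = 4.855.
The even/odd transcendental equations gain one root per π/2 in z₀, giving N = 1 + ⌊2z₀/π⌋ = 1 + ⌊3.091⌋ = 4.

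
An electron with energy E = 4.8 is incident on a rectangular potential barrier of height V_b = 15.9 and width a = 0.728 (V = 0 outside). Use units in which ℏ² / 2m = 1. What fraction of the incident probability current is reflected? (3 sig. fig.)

R = 0.974

E < V_b: inside the barrier ψ ∝ e^{±κx} with κ = √(2m(V_b − E))/ℏ = 3.332.
κa = 2.425, sinh(κa) = 5.609.
The exact tunnelling result is T⁻¹ = 1 + V_b² sinh²(κa) / [4E(V_b − E)] = 38.33, so T = 0.0261.
R = 1 − T = 0.974.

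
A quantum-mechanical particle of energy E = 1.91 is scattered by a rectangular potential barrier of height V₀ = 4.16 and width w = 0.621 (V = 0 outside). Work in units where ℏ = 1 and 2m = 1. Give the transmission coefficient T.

T = 0.464

E < V₀: inside the barrier ψ ∝ e^{±κx} with κ = √(2m(V₀ − E))/ℏ = 1.500.
κw = 0.9315, sinh(κw) = 1.072.
Matching ψ, ψ′ at both faces gives T = [1 + V₀² sinh²(κw) / (4E(V₀ − E))]⁻¹ = 1/2.157 = 0.464.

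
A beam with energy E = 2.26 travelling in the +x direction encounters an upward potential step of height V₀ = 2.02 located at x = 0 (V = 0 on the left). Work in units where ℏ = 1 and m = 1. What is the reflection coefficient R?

R = 0.259

The wavenumbers are k₁ = √(2mE)/ℏ = 2.126 on the left and k₂ = √(2m(E − V₀))/ℏ = 0.6928 on the right.
Continuity of ψ and ψ′ at the step yields the reflection amplitude r = (k₁ − k₂)/(k₁ + k₂) = 0.5084; thus R = |r|² = 0.2585, T = 0.7415.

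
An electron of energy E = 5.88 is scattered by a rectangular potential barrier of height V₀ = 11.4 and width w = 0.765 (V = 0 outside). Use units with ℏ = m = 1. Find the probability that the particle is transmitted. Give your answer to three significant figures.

E < V₀: inside the barrier ψ ∝ e^{±κx} with κ = √(2m(V₀ − E))/ℏ = 3.323.
κw = 2.542, sinh(κw) = 6.312.
The exact tunnelling result is T⁻¹ = 1 + V₀² sinh²(κw) / [4E(V₀ − E)] = 40.88, so T = 0.0245.

T = 0.0245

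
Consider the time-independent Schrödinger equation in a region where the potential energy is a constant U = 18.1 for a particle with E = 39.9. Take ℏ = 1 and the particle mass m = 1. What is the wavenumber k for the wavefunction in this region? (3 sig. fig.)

k = 6.60

With E > U the solution is oscillatory, ψ ∝ e^{±ikx} with k = √(2m(E − U))/ℏ.
k = √(2 × 1 × 21.8) = 6.603.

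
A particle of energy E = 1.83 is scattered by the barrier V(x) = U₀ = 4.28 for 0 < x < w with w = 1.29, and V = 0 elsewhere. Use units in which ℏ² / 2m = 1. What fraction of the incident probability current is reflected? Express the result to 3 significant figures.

E < U₀: inside the barrier ψ ∝ e^{±κx} with κ = √(2m(U₀ − E))/ℏ = 1.565.
κw = 2.019, sinh(κw) = 3.700.
Matching ψ, ψ′ at both faces gives T = [1 + U₀² sinh²(κw) / (4E(U₀ − E))]⁻¹ = 1/14.98 = 0.0668.
R = 1 − T = 0.933.

R = 0.933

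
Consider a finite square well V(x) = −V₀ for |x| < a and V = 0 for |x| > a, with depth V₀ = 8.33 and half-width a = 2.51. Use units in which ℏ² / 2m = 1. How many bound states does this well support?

N = 5

Define the well-strength parameter z₀ = (a/ℏ)√(2mV₀) = 2.51 × √(2·0.5·8.33) = 7.244.
The even/odd transcendental equations gain one root per π/2 in z₀, giving N = 1 + ⌊2z₀/π⌋ = 1 + ⌊4.612⌋ = 5.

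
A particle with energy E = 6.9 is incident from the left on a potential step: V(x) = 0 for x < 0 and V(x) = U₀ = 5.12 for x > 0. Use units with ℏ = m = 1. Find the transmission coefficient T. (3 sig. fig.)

T = 0.894

On each side the TISE gives plane waves with k = √(2m(E − V))/ℏ: k₁ = √(2·1·6.9) = 3.715, k₂ = √(2·1·1.78) = 1.887.
Continuity of ψ and ψ′ at the step yields the reflection amplitude r = (k₁ − k₂)/(k₁ + k₂) = 0.3263; thus R = |r|² = 0.1065, T = 0.8935.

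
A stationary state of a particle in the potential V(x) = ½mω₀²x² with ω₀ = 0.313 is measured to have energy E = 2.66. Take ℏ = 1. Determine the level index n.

E_n = ℏω₀(n + ½) ⇒ n = E/(ℏω₀) − ½ = 2.66/0.313 − 0.5 = 7.998 → n = 8.

n = 8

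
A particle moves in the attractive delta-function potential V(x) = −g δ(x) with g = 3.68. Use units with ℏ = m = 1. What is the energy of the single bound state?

The bound state is ψ(x) = √κ e^{−κ|x|}. The derivative jump ψ'(0⁺) − ψ'(0⁻) = −(2mg/ℏ²)ψ(0) fixes κ = mg/ℏ² = 3.680.
Then E = −ℏ²κ²/(2m) = −mg²/(2ℏ²) = -6.771.

E = -6.77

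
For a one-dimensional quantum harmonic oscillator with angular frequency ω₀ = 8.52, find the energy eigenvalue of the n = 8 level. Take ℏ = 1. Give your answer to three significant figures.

Using E_n = (n + ½)ℏω₀: E_8 = 8.5 × 8.52 = 72.42.

E = 72.4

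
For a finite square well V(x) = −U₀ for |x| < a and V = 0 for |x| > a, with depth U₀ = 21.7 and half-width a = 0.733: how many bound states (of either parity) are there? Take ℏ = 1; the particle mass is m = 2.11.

The dimensionless depth is z₀ = a√(2mU₀)/ℏ = 0.733 × √(91.57) = 7.014.
A new bound state (alternating even/odd) appears each time z₀ passes a multiple of π/2, so N = ⌊2z₀/π⌋ + 1 = ⌊4.466⌋ + 1 = 5.

N = 5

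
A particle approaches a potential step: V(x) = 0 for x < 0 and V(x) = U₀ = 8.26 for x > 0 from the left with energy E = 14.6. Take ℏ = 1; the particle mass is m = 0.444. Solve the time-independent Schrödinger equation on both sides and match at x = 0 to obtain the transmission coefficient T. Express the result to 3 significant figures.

On each side the TISE gives plane waves with k = √(2m(E − V))/ℏ: k₁ = √(2·0.444·14.6) = 3.601, k₂ = √(2·0.444·6.34) = 2.373.
Matching ψ and ψ′ at x = 0 gives r = (k₁ − k₂)/(k₁ + k₂), so R = r² = 0.04226 and T = 1 − R = 0.9577.

T = 0.958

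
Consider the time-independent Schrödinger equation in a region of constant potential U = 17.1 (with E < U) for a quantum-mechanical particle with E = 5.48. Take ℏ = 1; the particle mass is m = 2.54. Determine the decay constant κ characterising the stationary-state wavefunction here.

κ = 7.68

Since E < U the TISE in this region is ψ'' = κ²ψ with κ = √(2m(U − E))/ℏ.
κ = √(2 × 2.54 × 11.62) = 7.683.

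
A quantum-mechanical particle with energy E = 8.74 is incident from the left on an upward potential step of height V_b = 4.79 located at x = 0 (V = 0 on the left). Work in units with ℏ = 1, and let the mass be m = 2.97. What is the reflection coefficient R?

The wavenumbers are k₁ = √(2mE)/ℏ = 7.205 on the left and k₂ = √(2m(E − V_b))/ℏ = 4.844 on the right.
Continuity of ψ and ψ′ at the step yields the reflection amplitude r = (k₁ − k₂)/(k₁ + k₂) = 0.1960; thus R = |r|² = 0.03841, T = 0.9616.

R = 0.0384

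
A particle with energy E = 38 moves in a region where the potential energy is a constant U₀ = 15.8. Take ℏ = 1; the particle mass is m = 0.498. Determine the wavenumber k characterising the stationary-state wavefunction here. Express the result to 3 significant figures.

With E > U₀ the solution is oscillatory, ψ ∝ e^{±ikx} with k = √(2m(E − U₀))/ℏ.
k = √(2 × 0.498 × 22.2) = 4.702.

k = 4.70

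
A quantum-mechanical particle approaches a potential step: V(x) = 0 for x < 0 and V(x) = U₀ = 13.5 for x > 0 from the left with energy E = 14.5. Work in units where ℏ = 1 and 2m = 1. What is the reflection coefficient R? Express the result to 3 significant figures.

R = 0.341

On each side the TISE gives plane waves with k = √(2m(E − V))/ℏ: k₁ = √(2·½·14.5) = 3.808, k₂ = √(2·½·1) = 1.000.
Matching ψ and ψ′ at x = 0 gives r = (k₁ − k₂)/(k₁ + k₂), so R = r² = 0.3411 and T = 1 − R = 0.6589.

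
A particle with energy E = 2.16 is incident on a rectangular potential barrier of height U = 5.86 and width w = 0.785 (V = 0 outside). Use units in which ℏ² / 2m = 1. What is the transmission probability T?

E < U: inside the barrier ψ ∝ e^{±κx} with κ = √(2m(U − E))/ℏ = 1.924.
κw = 1.510, sinh(κw) = 2.153.
The exact tunnelling result is T⁻¹ = 1 + U² sinh²(κw) / [4E(U − E)] = 5.979, so T = 0.167.

T = 0.167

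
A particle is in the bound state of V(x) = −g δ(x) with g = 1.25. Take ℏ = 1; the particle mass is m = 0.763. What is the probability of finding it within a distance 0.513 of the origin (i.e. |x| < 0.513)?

The normalised bound state is ψ = √κ e^{−κ|x|} with κ = mg/ℏ² = 0.9538.
P(|x| < d) = ∫_{−d}^{d} κ e^{−2κ|x|} dx = 1 − e^{−2κd} = 1 − e^{−0.9785} = 0.6241.

P = 0.624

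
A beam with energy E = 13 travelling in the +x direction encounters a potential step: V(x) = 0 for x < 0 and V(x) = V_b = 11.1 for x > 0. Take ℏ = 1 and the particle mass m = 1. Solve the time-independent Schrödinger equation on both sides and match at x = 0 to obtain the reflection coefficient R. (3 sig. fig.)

R = 0.200

On each side the TISE gives plane waves with k = √(2m(E − V))/ℏ: k₁ = √(2·1·13) = 5.099, k₂ = √(2·1·1.9) = 1.949.
Matching ψ and ψ′ at x = 0 gives r = (k₁ − k₂)/(k₁ + k₂), so R = r² = 0.1997 and T = 1 − R = 0.8003.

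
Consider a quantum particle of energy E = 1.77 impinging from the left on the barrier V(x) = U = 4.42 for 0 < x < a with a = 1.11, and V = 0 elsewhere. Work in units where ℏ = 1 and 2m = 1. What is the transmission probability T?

Since E < U the interior solution is evanescent with decay constant κ = √(2m(U − E))/ℏ = 1.628.
κa = 1.807, sinh(κa) = 2.964.
Matching ψ, ψ′ at both faces gives T = [1 + U² sinh²(κa) / (4E(U − E))]⁻¹ = 1/10.15 = 0.0986.

T = 0.0986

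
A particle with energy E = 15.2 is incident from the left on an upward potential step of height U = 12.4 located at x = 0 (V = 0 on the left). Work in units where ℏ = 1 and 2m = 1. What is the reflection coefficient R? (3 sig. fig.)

R = 0.160

The wavenumbers are k₁ = √(2mE)/ℏ = 3.899 on the left and k₂ = √(2m(E − U))/ℏ = 1.673 on the right.
Matching ψ and ψ′ at x = 0 gives r = (k₁ − k₂)/(k₁ + k₂), so R = r² = 0.1595 and T = 1 − R = 0.8405.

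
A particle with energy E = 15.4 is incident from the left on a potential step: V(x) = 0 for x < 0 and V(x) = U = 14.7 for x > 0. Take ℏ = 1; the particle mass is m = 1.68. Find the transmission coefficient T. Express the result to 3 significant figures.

T = 0.579

The wavenumbers are k₁ = √(2mE)/ℏ = 7.193 on the left and k₂ = √(2m(E − U))/ℏ = 1.534 on the right.
Continuity of ψ and ψ′ at the step yields the reflection amplitude r = (k₁ − k₂)/(k₁ + k₂) = 0.6485; thus R = |r|² = 0.4206, T = 0.5794.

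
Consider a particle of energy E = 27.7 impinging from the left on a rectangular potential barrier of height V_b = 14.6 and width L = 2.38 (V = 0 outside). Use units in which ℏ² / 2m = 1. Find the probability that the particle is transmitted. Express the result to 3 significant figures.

T = 0.928

E > V_b: inside the barrier k₂ = √(2m(E − V_b))/ℏ = 3.619, k₂L = 8.614.
T = [1 + V_b² sin²(k₂L) / (4E(E − V_b))]⁻¹ = 1/1.077 = 0.928.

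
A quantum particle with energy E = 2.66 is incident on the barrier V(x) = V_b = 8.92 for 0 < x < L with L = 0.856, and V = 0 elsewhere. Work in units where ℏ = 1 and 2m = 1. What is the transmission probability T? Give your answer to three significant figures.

T = 0.0453

E < V_b: inside the barrier ψ ∝ e^{±κx} with κ = √(2m(V_b − E))/ℏ = 2.502.
κL = 2.142, sinh(κL) = 4.198.
Matching ψ, ψ′ at both faces gives T = [1 + V_b² sinh²(κL) / (4E(V_b − E))]⁻¹ = 1/22.05 = 0.0453.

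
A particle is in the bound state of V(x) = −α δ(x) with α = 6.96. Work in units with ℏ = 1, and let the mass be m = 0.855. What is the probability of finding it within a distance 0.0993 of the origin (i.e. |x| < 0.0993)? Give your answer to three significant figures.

The normalised bound state is ψ = √κ e^{−κ|x|} with κ = mα/ℏ² = 5.951.
P(|x| < d) = ∫_{−d}^{d} κ e^{−2κ|x|} dx = 1 − e^{−2κd} = 1 − e^{−1.182} = 0.6933.

P = 0.693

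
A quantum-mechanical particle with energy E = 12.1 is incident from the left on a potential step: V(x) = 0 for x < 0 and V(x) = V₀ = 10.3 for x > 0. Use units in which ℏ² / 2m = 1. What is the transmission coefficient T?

T = 0.803

On each side the TISE gives plane waves with k = √(2m(E − V))/ℏ: k₁ = √(2·½·12.1) = 3.479, k₂ = √(2·½·1.8) = 1.342.
Continuity of ψ and ψ′ at the step yields the reflection amplitude r = (k₁ − k₂)/(k₁ + k₂) = 0.4433; thus R = |r|² = 0.1965, T = 0.8035.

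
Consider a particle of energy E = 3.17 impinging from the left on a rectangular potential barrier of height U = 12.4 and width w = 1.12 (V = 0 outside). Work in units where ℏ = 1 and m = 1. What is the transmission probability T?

T = 0.000201

E < U: inside the barrier ψ ∝ e^{±κx} with κ = √(2m(U − E))/ℏ = 4.297.
κw = 4.812, sinh(κw) = 61.49.
Matching ψ, ψ′ at both faces gives T = [1 + U² sinh²(κw) / (4E(U − E))]⁻¹ = 1/4968 = 0.000201.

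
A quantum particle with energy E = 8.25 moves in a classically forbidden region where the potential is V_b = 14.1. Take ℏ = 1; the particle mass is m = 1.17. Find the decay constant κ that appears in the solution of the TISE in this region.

Since E < V_b the TISE in this region is ψ'' = κ²ψ with κ = √(2m(V_b − E))/ℏ.
κ = √(2 × 1.17 × 5.85) = 3.700.

κ = 3.70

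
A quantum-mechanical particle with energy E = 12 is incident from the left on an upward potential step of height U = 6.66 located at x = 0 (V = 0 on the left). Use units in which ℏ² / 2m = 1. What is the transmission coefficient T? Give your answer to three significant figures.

T = 0.960

The wavenumbers are k₁ = √(2mE)/ℏ = 3.464 on the left and k₂ = √(2m(E − U))/ℏ = 2.311 on the right.
Matching ψ and ψ′ at x = 0 gives r = (k₁ − k₂)/(k₁ + k₂), so R = r² = 0.03988 and T = 1 − R = 0.9601.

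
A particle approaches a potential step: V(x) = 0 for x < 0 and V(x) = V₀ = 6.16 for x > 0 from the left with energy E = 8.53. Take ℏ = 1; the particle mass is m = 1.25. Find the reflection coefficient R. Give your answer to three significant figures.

The wavenumbers are k₁ = √(2mE)/ℏ = 4.618 on the left and k₂ = √(2m(E − V₀))/ℏ = 2.434 on the right.
Continuity of ψ and ψ′ at the step yields the reflection amplitude r = (k₁ − k₂)/(k₁ + k₂) = 0.3097; thus R = |r|² = 0.09589, T = 0.9041.

R = 0.0959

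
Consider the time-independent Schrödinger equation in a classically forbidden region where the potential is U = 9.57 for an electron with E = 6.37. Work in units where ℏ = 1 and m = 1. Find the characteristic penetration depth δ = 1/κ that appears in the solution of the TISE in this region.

Since E < U the TISE in this region is ψ'' = κ²ψ with κ = √(2m(U − E))/ℏ.
κ = √(2 × 1 × 3.2) = 2.530. The penetration depth is δ = 1/κ = 0.395.

δ = 0.395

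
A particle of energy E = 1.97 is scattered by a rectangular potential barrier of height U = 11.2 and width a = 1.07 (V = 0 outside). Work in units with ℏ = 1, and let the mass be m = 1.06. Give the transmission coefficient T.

E < U: inside the barrier ψ ∝ e^{±κx} with κ = √(2m(U − E))/ℏ = 4.424.
κa = 4.733, sinh(κa) = 56.82.
Matching ψ, ψ′ at both faces gives T = [1 + U² sinh²(κa) / (4E(U − E))]⁻¹ = 1/5570 = 0.000180.

T = 0.000180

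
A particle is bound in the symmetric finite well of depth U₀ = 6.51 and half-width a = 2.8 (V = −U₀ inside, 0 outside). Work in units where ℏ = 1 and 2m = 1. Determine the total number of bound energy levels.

The dimensionless depth is z₀ = a√(2mU₀)/ℏ = 2.8 × √(6.510) = 7.144.
The even/odd transcendental equations gain one root per π/2 in z₀, giving N = 1 + ⌊2z₀/π⌋ = 1 + ⌊4.548⌋ = 5.

N = 5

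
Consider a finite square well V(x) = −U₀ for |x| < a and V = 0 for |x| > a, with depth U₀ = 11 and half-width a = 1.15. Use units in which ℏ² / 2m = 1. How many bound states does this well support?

N = 3

The dimensionless depth is z₀ = a√(2mU₀)/ℏ = 1.15 × √(11.00) = 3.814.
The even/odd transcendental equations gain one root per π/2 in z₀, giving N = 1 + ⌊2z₀/π⌋ = 1 + ⌊2.428⌋ = 3.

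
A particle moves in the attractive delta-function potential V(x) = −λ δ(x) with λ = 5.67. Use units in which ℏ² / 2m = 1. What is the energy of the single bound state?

E = -8.04

The bound state is ψ(x) = √κ e^{−κ|x|}. The derivative jump ψ'(0⁺) − ψ'(0⁻) = −(2mλ/ℏ²)ψ(0) fixes κ = mλ/ℏ² = 2.835.
Then E = −ℏ²κ²/(2m) = −mλ²/(2ℏ²) = -8.037.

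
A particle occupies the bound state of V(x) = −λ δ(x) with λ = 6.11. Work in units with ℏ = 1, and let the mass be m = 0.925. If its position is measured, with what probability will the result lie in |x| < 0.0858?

P = 0.621

The normalised bound state is ψ = √κ e^{−κ|x|} with κ = mλ/ℏ² = 5.652.
P(|x| < d) = ∫_{−d}^{d} κ e^{−2κ|x|} dx = 1 − e^{−2κd} = 1 − e^{−0.9698} = 0.6209.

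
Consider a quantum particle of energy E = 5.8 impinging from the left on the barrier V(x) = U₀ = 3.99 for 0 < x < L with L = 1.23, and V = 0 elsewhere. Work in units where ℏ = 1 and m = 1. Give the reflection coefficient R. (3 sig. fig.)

R = 0.164

E > U₀: inside the barrier k₂ = √(2m(E − U₀))/ℏ = 1.903, k₂L = 2.340.
T = [1 + U₀² sin²(k₂L) / (4E(E − U₀))]⁻¹ = 1/1.196 = 0.836.
R = 1 − T = 0.164.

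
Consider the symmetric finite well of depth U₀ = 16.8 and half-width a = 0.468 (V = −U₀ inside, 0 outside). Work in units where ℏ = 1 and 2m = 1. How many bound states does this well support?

N = 2

Define the well-strength parameter z₀ = (a/ℏ)√(2mU₀) = 0.468 × √(2·0.5·16.8) = 1.918.
The even/odd transcendental equations gain one root per π/2 in z₀, giving N = 1 + ⌊2z₀/π⌋ = 1 + ⌊1.221⌋ = 2.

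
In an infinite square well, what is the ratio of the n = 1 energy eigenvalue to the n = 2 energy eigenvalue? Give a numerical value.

0.25

Since E_n ∝ n², the ratio is (1/2)² = 0.25.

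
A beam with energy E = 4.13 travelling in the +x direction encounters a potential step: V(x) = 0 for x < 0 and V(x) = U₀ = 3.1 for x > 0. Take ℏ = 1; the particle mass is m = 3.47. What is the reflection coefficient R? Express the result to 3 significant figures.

R = 0.111

The wavenumbers are k₁ = √(2mE)/ℏ = 5.354 on the left and k₂ = √(2m(E − U₀))/ℏ = 2.674 on the right.
Continuity of ψ and ψ′ at the step yields the reflection amplitude r = (k₁ − k₂)/(k₁ + k₂) = 0.3339; thus R = |r|² = 0.1115, T = 0.8885.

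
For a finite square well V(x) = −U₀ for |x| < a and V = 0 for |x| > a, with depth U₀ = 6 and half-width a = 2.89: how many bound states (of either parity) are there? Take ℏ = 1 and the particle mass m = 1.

The dimensionless depth is z₀ = a√(2mU₀)/ℏ = 2.89 × √(12.00) = 10.01.
The even/odd transcendental equations gain one root per π/2 in z₀, giving N = 1 + ⌊2z₀/π⌋ = 1 + ⌊6.373⌋ = 7.

N = 7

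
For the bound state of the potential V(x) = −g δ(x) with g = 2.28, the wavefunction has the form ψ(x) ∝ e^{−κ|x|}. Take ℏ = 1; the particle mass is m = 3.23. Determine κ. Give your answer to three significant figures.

Integrating the TISE across x = 0 gives the cusp condition ψ'(0⁺) − ψ'(0⁻) = −(2mg/ℏ²)ψ(0).
With ψ ∝ e^{−κ|x|} this yields −2κ = −2mg/ℏ², so κ = mg/ℏ² = 7.364.

κ = 7.36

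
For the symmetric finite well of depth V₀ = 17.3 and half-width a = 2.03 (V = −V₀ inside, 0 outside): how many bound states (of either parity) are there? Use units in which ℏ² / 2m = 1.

N = 6

Define the well-strength parameter z₀ = (a/ℏ)√(2mV₀) = 2.03 × √(2·0.5·17.3) = 8.443.
The even/odd transcendental equations gain one root per π/2 in z₀, giving N = 1 + ⌊2z₀/π⌋ = 1 + ⌊5.375⌋ = 6.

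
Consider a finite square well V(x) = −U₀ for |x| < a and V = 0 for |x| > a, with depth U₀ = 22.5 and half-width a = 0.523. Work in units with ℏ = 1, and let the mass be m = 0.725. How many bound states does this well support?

N = 2

The dimensionless depth is z₀ = a√(2mU₀)/ℏ = 0.523 × √(32.63) = 2.987.
The even/odd transcendental equations gain one root per π/2 in z₀, giving N = 1 + ⌊2z₀/π⌋ = 1 + ⌊1.902⌋ = 2.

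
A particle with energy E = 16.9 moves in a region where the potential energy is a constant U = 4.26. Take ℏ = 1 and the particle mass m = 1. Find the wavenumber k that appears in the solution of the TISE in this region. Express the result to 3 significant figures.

k = 5.03

With E > U the solution is oscillatory, ψ ∝ e^{±ikx} with k = √(2m(E − U))/ℏ.
k = √(2 × 1 × 12.64) = 5.028.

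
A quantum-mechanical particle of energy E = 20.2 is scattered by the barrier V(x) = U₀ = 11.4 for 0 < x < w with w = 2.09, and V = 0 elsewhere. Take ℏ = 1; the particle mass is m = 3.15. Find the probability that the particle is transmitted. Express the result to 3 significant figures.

T = 0.996

Above the barrier the interior wavenumber is k₂ = √(2m(E − U₀))/ℏ = 7.446, giving phase k₂w = 15.56.
Matching at both interfaces gives T⁻¹ = 1 + U₀² sin²(k₂w) / [4E(E − U₀)] = 1.004, hence T = 0.996.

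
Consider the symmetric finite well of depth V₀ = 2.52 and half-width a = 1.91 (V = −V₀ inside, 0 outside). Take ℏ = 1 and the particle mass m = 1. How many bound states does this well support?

The dimensionless depth is z₀ = a√(2mV₀)/ℏ = 1.91 × √(5.040) = 4.288.
The even/odd transcendental equations gain one root per π/2 in z₀, giving N = 1 + ⌊2z₀/π⌋ = 1 + ⌊2.730⌋ = 3.

N = 3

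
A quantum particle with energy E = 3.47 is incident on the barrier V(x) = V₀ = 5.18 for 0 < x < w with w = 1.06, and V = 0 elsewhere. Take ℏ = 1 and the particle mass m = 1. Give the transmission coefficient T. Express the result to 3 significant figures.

E < V₀: inside the barrier ψ ∝ e^{±κx} with κ = √(2m(V₀ − E))/ℏ = 1.849.
κw = 1.960, sinh(κw) = 3.480.
Matching ψ, ψ′ at both faces gives T = [1 + V₀² sinh²(κw) / (4E(V₀ − E))]⁻¹ = 1/14.69 = 0.0681.

T = 0.0681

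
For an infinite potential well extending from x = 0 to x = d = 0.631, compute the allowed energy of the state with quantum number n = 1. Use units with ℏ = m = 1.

The infinite-well eigenfunctions ψ_n = √(2/d) sin(nπx/d) vanish at both walls, giving E_n = n²π²ℏ²/(2md²).
E_1 = 1² × π² / (2 × 1 × 0.631²) = 12.39.

E = 12.4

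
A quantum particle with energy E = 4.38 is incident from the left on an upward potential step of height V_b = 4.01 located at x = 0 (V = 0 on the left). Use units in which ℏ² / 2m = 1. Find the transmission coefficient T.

On each side the TISE gives plane waves with k = √(2m(E − V))/ℏ: k₁ = √(2·½·4.38) = 2.093, k₂ = √(2·½·0.37) = 0.6083.
Matching ψ and ψ′ at x = 0 gives r = (k₁ − k₂)/(k₁ + k₂), so R = r² = 0.3021 and T = 1 − R = 0.6979.

T = 0.698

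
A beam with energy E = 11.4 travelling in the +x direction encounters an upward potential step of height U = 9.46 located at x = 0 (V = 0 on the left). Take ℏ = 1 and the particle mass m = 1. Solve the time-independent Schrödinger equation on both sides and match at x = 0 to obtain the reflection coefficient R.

R = 0.173

On each side the TISE gives plane waves with k = √(2m(E − V))/ℏ: k₁ = √(2·1·11.4) = 4.775, k₂ = √(2·1·1.94) = 1.970.
Matching ψ and ψ′ at x = 0 gives r = (k₁ − k₂)/(k₁ + k₂), so R = r² = 0.1730 and T = 1 − R = 0.8270.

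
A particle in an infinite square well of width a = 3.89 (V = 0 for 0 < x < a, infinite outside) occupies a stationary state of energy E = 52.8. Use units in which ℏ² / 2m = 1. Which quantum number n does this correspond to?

n = 9

For an infinite well E_n = n²π²ℏ²/(2ma²), so n = (a/πℏ)√(2mE).
n = (3.89/π) × √(2 × 0.5 × 52.8) = 8.997 → n = 9.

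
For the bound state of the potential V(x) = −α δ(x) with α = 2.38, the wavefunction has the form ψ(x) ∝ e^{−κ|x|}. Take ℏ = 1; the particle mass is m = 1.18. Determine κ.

κ = 2.81

Integrating the TISE across x = 0 gives the cusp condition ψ'(0⁺) − ψ'(0⁻) = −(2mα/ℏ²)ψ(0).
With ψ ∝ e^{−κ|x|} this yields −2κ = −2mα/ℏ², so κ = mα/ℏ² = 2.808.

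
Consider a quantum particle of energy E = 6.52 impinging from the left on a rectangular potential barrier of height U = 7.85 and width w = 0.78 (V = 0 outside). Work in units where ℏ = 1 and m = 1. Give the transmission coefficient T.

T = 0.172

Since E < U the interior solution is evanescent with decay constant κ = √(2m(U − E))/ℏ = 1.631.
κw = 1.272, sinh(κw) = 1.644.
The exact tunnelling result is T⁻¹ = 1 + U² sinh²(κw) / [4E(U − E)] = 5.802, so T = 0.172.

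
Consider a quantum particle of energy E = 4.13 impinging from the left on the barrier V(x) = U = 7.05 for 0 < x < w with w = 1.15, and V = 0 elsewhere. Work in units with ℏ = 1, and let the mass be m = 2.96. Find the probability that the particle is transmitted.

T = 0.000273

Since E < U the interior solution is evanescent with decay constant κ = √(2m(U − E))/ℏ = 4.158.
κw = 4.781, sinh(κw) = 59.63.
The exact tunnelling result is T⁻¹ = 1 + U² sinh²(κw) / [4E(U − E)] = 3664, so T = 0.000273.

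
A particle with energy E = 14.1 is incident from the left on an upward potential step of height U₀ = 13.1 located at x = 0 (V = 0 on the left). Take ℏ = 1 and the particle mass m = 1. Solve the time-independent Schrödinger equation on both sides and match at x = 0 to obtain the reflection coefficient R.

On each side the TISE gives plane waves with k = √(2m(E − V))/ℏ: k₁ = √(2·1·14.1) = 5.310, k₂ = √(2·1·1) = 1.414.
Continuity of ψ and ψ′ at the step yields the reflection amplitude r = (k₁ − k₂)/(k₁ + k₂) = 0.5794; thus R = |r|² = 0.3357, T = 0.6643.

R = 0.336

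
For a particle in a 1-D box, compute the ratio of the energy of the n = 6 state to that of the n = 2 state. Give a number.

E_n = n²π²ℏ²/(2mL²) so the ratio is n₂²/n₁² = 36/4 = 9.

9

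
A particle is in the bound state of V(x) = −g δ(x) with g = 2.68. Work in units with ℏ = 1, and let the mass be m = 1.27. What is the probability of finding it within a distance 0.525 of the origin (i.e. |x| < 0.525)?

P = 0.972

The normalised bound state is ψ = √κ e^{−κ|x|} with κ = mg/ℏ² = 3.404.
P(|x| < d) = ∫_{−d}^{d} κ e^{−2κ|x|} dx = 1 − e^{−2κd} = 1 − e^{−3.574} = 0.9720.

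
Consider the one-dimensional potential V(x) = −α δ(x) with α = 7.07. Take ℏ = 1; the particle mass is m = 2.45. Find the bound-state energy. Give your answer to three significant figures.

The bound state is ψ(x) = √κ e^{−κ|x|}. The derivative jump ψ'(0⁺) − ψ'(0⁻) = −(2mα/ℏ²)ψ(0) fixes κ = mα/ℏ² = 17.32.
Then E = −ℏ²κ²/(2m) = −mα²/(2ℏ²) = -61.23.

E = -61.2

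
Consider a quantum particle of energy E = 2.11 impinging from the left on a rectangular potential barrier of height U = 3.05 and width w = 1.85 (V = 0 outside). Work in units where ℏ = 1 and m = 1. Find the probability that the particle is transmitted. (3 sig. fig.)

Since E < U the interior solution is evanescent with decay constant κ = √(2m(U − E))/ℏ = 1.371.
κw = 2.537, sinh(κw) = 6.279.
Matching ψ, ψ′ at both faces gives T = [1 + U² sinh²(κw) / (4E(U − E))]⁻¹ = 1/47.22 = 0.0212.

T = 0.0212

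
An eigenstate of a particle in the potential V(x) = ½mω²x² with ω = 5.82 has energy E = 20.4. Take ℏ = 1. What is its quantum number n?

n = 3

E_n = ℏω(n + ½) ⇒ n = E/(ℏω) − ½ = 20.4/5.82 − 0.5 = 3.005 → n = 3.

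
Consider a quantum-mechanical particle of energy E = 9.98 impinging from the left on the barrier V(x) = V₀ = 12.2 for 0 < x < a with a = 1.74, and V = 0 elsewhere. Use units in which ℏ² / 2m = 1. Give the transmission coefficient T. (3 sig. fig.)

E < V₀: inside the barrier ψ ∝ e^{±κx} with κ = √(2m(V₀ − E))/ℏ = 1.490.
κa = 2.593, sinh(κa) = 6.644.
The exact tunnelling result is T⁻¹ = 1 + V₀² sinh²(κa) / [4E(V₀ − E)] = 75.15, so T = 0.0133.

T = 0.0133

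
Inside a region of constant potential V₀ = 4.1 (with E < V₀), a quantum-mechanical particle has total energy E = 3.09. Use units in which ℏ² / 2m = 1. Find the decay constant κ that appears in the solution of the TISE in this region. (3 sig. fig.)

κ = 1.00

Since E < V₀ the TISE in this region is ψ'' = κ²ψ with κ = √(2m(V₀ − E))/ℏ.
κ = √(2 × 0.5 × 1.01) = 1.005.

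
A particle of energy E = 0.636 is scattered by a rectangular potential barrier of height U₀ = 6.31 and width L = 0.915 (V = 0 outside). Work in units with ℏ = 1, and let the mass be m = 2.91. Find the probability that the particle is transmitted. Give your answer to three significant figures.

T = 0.0000393

Since E < U₀ the interior solution is evanescent with decay constant κ = √(2m(U₀ − E))/ℏ = 5.747.
κL = 5.258, sinh(κL) = 96.05.
Matching ψ, ψ′ at both faces gives T = [1 + U₀² sinh²(κL) / (4E(U₀ − E))]⁻¹ = 1/25450 = 0.0000393.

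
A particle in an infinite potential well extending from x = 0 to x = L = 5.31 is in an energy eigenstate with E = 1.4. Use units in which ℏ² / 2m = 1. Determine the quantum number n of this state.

n = 2

For an infinite well E_n = n²π²ℏ²/(2mL²), so n = (L/πℏ)√(2mE).
n = (5.31/π) × √(2 × 0.5 × 1.4) = 2.000 → n = 2.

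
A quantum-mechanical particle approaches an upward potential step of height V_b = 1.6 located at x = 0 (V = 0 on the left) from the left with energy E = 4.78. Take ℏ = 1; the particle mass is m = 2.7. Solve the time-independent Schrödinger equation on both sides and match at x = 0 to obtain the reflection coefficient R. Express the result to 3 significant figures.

R = 0.0103

The wavenumbers are k₁ = √(2mE)/ℏ = 5.081 on the left and k₂ = √(2m(E − V_b))/ℏ = 4.144 on the right.
Continuity of ψ and ψ′ at the step yields the reflection amplitude r = (k₁ − k₂)/(k₁ + k₂) = 0.1015; thus R = |r|² = 0.01031, T = 0.9897.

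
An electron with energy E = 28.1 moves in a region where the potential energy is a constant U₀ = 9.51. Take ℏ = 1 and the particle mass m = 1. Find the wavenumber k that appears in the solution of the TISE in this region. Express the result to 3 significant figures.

k = 6.10

With E > U₀ the solution is oscillatory, ψ ∝ e^{±ikx} with k = √(2m(E − U₀))/ℏ.
k = √(2 × 1 × 18.59) = 6.098.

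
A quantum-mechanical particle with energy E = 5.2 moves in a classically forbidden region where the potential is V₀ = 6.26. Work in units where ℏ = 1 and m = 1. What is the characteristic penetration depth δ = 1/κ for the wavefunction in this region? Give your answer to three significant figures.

Since E < V₀ the TISE in this region is ψ'' = κ²ψ with κ = √(2m(V₀ − E))/ℏ.
κ = √(2 × 1 × 1.06) = 1.456. The penetration depth is δ = 1/κ = 0.687.

δ = 0.687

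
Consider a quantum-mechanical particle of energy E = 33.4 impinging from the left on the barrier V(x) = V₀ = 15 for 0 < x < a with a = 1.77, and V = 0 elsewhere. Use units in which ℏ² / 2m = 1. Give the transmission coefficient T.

E > V₀: inside the barrier k₂ = √(2m(E − V₀))/ℏ = 4.290, k₂a = 7.592.
T = [1 + V₀² sin²(k₂a) / (4E(E − V₀))]⁻¹ = 1/1.085 = 0.921.

T = 0.921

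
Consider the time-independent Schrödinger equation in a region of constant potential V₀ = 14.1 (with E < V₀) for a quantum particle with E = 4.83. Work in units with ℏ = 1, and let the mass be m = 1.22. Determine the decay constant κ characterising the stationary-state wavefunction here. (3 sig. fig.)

Since E < V₀ the TISE in this region is ψ'' = κ²ψ with κ = √(2m(V₀ − E))/ℏ.
κ = √(2 × 1.22 × 9.27) = 4.756.

κ = 4.76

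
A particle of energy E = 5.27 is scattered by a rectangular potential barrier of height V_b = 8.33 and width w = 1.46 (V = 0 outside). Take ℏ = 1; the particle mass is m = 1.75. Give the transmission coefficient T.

Since E < V_b the interior solution is evanescent with decay constant κ = √(2m(V_b − E))/ℏ = 3.273.
κw = 4.778, sinh(κw) = 59.43.
The exact tunnelling result is T⁻¹ = 1 + V_b² sinh²(κw) / [4E(V_b − E)] = 3800, so T = 0.000263.

T = 0.000263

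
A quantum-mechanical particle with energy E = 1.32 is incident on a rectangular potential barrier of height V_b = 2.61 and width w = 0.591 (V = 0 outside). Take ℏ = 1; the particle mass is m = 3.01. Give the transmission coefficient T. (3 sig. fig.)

T = 0.138

Since E < V_b the interior solution is evanescent with decay constant κ = √(2m(V_b − E))/ℏ = 2.787.
κw = 1.647, sinh(κw) = 2.499.
The exact tunnelling result is T⁻¹ = 1 + V_b² sinh²(κw) / [4E(V_b − E)] = 7.247, so T = 0.138.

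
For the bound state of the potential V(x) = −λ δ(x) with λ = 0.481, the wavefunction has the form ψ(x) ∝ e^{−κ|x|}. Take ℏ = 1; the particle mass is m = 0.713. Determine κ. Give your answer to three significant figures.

κ = 0.343

Integrating the TISE across x = 0 gives the cusp condition ψ'(0⁺) − ψ'(0⁻) = −(2mλ/ℏ²)ψ(0).
With ψ ∝ e^{−κ|x|} this yields −2κ = −2mλ/ℏ², so κ = mλ/ℏ² = 0.3430.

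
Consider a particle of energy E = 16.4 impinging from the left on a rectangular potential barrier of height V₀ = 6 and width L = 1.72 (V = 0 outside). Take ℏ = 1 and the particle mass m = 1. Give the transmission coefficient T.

T = 0.950

Above the barrier the interior wavenumber is k₂ = √(2m(E − V₀))/ℏ = 4.561, giving phase k₂L = 7.844.
Matching at both interfaces gives T⁻¹ = 1 + V₀² sin²(k₂L) / [4E(E − V₀)] = 1.053, hence T = 0.950.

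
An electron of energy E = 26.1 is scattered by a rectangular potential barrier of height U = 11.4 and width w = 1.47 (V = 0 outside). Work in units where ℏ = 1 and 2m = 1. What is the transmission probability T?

Above the barrier the interior wavenumber is k₂ = √(2m(E − U))/ℏ = 3.834, giving phase k₂w = 5.636.
T = [1 + U² sin²(k₂w) / (4E(E − U))]⁻¹ = 1/1.031 = 0.970.

T = 0.970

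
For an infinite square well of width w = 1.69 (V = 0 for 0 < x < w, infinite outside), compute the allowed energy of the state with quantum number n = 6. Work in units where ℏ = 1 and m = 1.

The infinite-well eigenfunctions ψ_n = √(2/w) sin(nπx/w) vanish at both walls, giving E_n = n²π²ℏ²/(2mw²).
E_6 = 6² × π² / (2 × 1 × 1.69²) = 62.20.

E = 62.2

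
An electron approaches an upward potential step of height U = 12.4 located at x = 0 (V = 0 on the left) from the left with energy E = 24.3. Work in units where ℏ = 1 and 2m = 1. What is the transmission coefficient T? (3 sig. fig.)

On each side the TISE gives plane waves with k = √(2m(E − V))/ℏ: k₁ = √(2·½·24.3) = 4.930, k₂ = √(2·½·11.9) = 3.450.
Matching ψ and ψ′ at x = 0 gives r = (k₁ − k₂)/(k₁ + k₂), so R = r² = 0.03119 and T = 1 − R = 0.9688.

T = 0.969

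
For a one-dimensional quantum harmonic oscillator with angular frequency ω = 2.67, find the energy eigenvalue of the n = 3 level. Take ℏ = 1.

E = 9.35

Using E_n = (n + ½)ℏω: E_3 = 3.5 × 2.67 = 9.345.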